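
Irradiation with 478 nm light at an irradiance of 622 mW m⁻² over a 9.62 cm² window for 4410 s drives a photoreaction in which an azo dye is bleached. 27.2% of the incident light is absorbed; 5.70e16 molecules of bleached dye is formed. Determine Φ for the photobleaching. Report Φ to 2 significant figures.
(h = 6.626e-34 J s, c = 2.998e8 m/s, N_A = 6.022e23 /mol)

Product: 5.70e16 / 6.022e23 = 9.465e-8 mol.
Photon energy at 478 nm: hc/λ = (6.626e-34)(2.998e8)/(478e-9) = 4.156e-19 J.
Energy delivered: (622 mW m⁻²)(9.62e-4 m²)(4410 s) = 2.639 J.
Photons incident: 2.639 / 4.156e-19 = 6.350e18, i.e. 6.350e18/6.022e23 = 1.054e-5 mol.
Photons absorbed: 0.272 × 1.054e-5 = 2.867e-6 mol.
Φ = 9.465e-8 mol / 2.867e-6 mol photons = 0.033.

Φ = 0.033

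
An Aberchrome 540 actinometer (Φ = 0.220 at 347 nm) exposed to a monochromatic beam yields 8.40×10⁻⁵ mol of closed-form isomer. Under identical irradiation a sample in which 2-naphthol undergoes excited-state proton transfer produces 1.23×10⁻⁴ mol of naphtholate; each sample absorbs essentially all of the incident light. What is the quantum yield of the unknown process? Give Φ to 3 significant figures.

Φ = 0.322

Photons absorbed by the actinometer: 8.40×10⁻⁵ / 0.220 = 3.818×10⁻⁴ mol.
Φ(unknown) = 1.23×10⁻⁴ / 3.818×10⁻⁴ = 0.322.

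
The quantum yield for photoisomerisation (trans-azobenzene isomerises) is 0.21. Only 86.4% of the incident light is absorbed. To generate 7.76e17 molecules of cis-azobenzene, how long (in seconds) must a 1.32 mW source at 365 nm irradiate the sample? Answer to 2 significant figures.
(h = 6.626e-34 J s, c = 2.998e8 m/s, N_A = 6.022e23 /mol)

Product: 7.76e17 / 6.022e23 = 1.289e-6 mol.
Photons that must be absorbed: 1.289e-6 / 0.21 = 6.138e-6 mol.
Incident photons needed: 6.138e-6 / 0.864 = 7.104e-6 mol.
Photon energy: hc/λ = 5.442e-19 J; per mole, 3.277e5 J mol⁻¹.
Energy required: 7.104e-6 × 3.277e5 = 2.328 J.
Time: 2.328 J / 0.00132 W = 1800 s.

t ≈ 1800 s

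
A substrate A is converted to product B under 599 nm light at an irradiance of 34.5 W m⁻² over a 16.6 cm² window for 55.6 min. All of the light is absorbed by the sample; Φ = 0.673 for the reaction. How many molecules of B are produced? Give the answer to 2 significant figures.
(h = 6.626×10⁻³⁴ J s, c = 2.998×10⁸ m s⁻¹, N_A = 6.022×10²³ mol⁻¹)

3.9×10²⁰ molecules

Photon energy at 599 nm: hc/λ = (6.626×10⁻³⁴)(2.998×10⁸)/(599×10⁻⁹) = 3.316×10⁻¹⁹ J.
Energy delivered: (34.5 W m⁻²)(16.6×10⁻⁴ m²)(3336 s) = 191.1 J.
Photons incident: 191.1 / 3.316×10⁻¹⁹ = 5.763×10²⁰, i.e. 5.763×10²⁰/6.022×10²³ = 9.570×10⁻⁴ mol.
Product: Φ × n_abs = 0.673 × 9.570×10⁻⁴ = 6.441×10⁻⁴ mol.
As a count: 6.441×10⁻⁴ × 6.022×10²³ = 3.9×10²⁰.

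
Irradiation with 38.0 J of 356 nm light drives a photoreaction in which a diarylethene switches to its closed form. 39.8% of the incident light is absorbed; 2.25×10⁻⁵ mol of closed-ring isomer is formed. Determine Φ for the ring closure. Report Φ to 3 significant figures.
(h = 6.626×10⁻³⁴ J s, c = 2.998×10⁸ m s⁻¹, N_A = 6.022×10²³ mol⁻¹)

Photon energy at 356 nm: hc/λ = (6.626×10⁻³⁴)(2.998×10⁸)/(356×10⁻⁹) = 5.580×10⁻¹⁹ J.
Photons incident: 38.0 / 5.580×10⁻¹⁹ = 6.810×10¹⁹, i.e. 6.810×10¹⁹/6.022×10²³ = 1.131×10⁻⁴ mol.
Photons absorbed: 0.398 × 1.131×10⁻⁴ = 4.501×10⁻⁵ mol.
Φ = 2.25×10⁻⁵ mol / 4.501×10⁻⁵ mol photons = 0.500.

Φ = 0.500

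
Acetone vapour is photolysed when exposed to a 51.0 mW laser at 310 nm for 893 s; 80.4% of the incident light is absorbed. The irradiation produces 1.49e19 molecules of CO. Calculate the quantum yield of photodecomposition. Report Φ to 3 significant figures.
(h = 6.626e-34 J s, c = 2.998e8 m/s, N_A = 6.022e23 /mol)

Product: 1.49e19 / 6.022e23 = 2.474e-5 mol.
Photon energy at 310 nm: hc/λ = (6.626e-34)(2.998e8)/(310e-9) = 6.408e-19 J.
Energy delivered: (51.0 mW)(893 s) = 45.54 J.
Photons incident: 45.54 / 6.408e-19 = 7.107e19, i.e. 7.107e19/6.022e23 = 1.180e-4 mol.
Photons absorbed: 0.804 × 1.180e-4 = 9.487e-5 mol.
Φ = 2.474e-5 mol / 9.487e-5 mol photons = 0.261.

Φ = 0.261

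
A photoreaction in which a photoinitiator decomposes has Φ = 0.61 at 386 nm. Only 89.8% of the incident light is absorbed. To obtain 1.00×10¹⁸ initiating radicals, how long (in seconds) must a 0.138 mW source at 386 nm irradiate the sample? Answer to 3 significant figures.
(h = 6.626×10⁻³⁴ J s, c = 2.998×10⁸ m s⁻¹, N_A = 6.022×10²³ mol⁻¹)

t ≈ 6810 s

Product: 1.00×10¹⁸ / 6.022×10²³ = 1.661×10⁻⁶ mol.
Photons that must be absorbed: 1.661×10⁻⁶ / 0.61 = 2.723×10⁻⁶ mol.
Incident photons needed: 2.723×10⁻⁶ / 0.898 = 3.032×10⁻⁶ mol.
Photon energy: hc/λ = 5.146×10⁻¹⁹ J; per mole, 3.099×10⁵ J mol⁻¹.
Energy required: 3.032×10⁻⁶ × 3.099×10⁵ = 0.9396 J.
Time: 0.9396 J / 0.000138 W = 6810 s.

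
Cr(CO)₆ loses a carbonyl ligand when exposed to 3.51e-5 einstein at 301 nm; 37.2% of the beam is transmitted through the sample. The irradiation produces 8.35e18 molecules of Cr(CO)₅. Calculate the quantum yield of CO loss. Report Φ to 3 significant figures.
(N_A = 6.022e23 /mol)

Product: 8.35e18 / 6.022e23 = 1.387e-5 mol.
Fraction absorbed: 1 − 37.2/100 = 0.6280.
Photons absorbed: 0.6280 × 3.51e-5 = 2.204e-5 mol.
Φ = 1.387e-5 mol / 2.204e-5 mol photons = 0.629.

Φ = 0.629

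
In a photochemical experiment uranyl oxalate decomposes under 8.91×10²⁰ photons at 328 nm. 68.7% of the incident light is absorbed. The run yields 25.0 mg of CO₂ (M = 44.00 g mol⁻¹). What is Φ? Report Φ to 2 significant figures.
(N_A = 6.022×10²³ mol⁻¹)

Φ = 0.56

Product: 25.0 mg / 44.00 g mol⁻¹ = 5.682×10⁻⁴ mol.
Moles of photons: 8.91×10²⁰ / 6.022×10²³ = 0.001480 mol.
Photons absorbed: 0.687 × 0.001480 = 0.001017 mol.
Φ = 5.682×10⁻⁴ mol / 0.001017 mol photons = 0.56.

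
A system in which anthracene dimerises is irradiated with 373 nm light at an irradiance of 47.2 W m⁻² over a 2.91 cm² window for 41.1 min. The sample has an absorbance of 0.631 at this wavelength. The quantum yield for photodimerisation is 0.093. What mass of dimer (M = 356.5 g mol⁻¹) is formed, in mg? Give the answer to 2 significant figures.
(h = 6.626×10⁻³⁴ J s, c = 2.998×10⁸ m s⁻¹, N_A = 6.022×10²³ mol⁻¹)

2.7 mg

Photon energy at 373 nm: hc/λ = (6.626×10⁻³⁴)(2.998×10⁸)/(373×10⁻⁹) = 5.326×10⁻¹⁹ J.
Energy delivered: (47.2 W m⁻²)(2.91×10⁻⁴ m²)(2466 s) = 33.87 J.
Photons incident: 33.87 / 5.326×10⁻¹⁹ = 6.359×10¹⁹, i.e. 6.359×10¹⁹/6.022×10²³ = 1.056×10⁻⁴ mol.
Fraction absorbed: 1 − 10^(−0.631) = 0.7661.
Photons absorbed: 0.7661 × 1.056×10⁻⁴ = 8.090×10⁻⁵ mol.
Product: Φ × n_abs = 0.093 × 8.090×10⁻⁵ = 7.524×10⁻⁶ mol.
Mass: 7.524×10⁻⁶ × 356.5 = 0.002682 g = 2.7 mg.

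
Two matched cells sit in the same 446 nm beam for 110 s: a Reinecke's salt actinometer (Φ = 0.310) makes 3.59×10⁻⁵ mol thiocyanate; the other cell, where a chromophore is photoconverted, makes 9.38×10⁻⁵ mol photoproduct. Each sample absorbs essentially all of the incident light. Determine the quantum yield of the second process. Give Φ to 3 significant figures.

Φ = 0.810

Photons absorbed by the actinometer: 3.59×10⁻⁵ / 0.310 = 1.158×10⁻⁴ mol.
Φ(unknown) = 9.38×10⁻⁵ / 1.158×10⁻⁴ = 0.810.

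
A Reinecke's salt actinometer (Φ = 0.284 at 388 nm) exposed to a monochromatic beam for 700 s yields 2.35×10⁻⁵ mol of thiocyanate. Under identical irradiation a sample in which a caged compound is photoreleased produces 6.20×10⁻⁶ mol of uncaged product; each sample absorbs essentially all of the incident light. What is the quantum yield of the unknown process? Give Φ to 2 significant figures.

Φ = 0.075

Photons absorbed by the actinometer: 2.35×10⁻⁵ / 0.284 = 8.275×10⁻⁵ mol.
Φ(unknown) = 6.20×10⁻⁶ / 8.275×10⁻⁵ = 0.075.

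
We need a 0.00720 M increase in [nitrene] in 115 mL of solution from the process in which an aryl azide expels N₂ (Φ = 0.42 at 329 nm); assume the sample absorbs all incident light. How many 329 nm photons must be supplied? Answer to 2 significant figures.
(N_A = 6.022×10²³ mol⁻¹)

Product: (0.00720 M)(0.115 L) = 8.280×10⁻⁴ mol.
Photons that must be absorbed: 8.280×10⁻⁴ / 0.42 = 0.001971 mol.
Photon count: 0.001971 × 6.022×10²³ = 1.2×10²¹.

1.2×10²¹ photons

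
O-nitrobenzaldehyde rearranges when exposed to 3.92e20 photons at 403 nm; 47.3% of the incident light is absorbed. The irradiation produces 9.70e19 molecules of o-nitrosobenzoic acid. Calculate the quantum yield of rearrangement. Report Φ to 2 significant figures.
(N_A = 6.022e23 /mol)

Product: 9.70e19 / 6.022e23 = 1.611e-4 mol.
Moles of photons: 3.92e20 / 6.022e23 = 6.509e-4 mol.
Photons absorbed: 0.473 × 6.509e-4 = 3.079e-4 mol.
Φ = 1.611e-4 mol / 3.079e-4 mol photons = 0.52.

Φ = 0.52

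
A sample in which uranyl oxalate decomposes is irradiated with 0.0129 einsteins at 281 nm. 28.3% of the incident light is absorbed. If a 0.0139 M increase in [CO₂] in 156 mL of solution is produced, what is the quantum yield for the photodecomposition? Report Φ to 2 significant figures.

Product: (0.0139 M)(0.156 L) = 0.002168 mol.
Photons absorbed: 0.283 × 0.0129 = 0.003651 mol.
Φ = 0.002168 mol / 0.003651 mol photons = 0.59.

Φ = 0.59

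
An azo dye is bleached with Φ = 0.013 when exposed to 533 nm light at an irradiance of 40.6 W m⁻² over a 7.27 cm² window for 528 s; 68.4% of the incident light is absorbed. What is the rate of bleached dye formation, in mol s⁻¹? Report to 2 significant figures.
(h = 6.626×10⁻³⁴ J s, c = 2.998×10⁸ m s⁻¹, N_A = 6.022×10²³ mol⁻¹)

1.2×10⁻⁹ mol s⁻¹

Photon energy at 533 nm: hc/λ = (6.626×10⁻³⁴)(2.998×10⁸)/(533×10⁻⁹) = 3.727×10⁻¹⁹ J.
Energy delivered: (40.6 W m⁻²)(7.27×10⁻⁴ m²)(528 s) = 15.58 J.
Photons incident: 15.58 / 3.727×10⁻¹⁹ = 4.180×10¹⁹, i.e. 4.180×10¹⁹/6.022×10²³ = 6.941×10⁻⁵ mol.
Photons absorbed: 0.684 × 6.941×10⁻⁵ = 4.748×10⁻⁵ mol.
Product formed: 0.013 × 4.748×10⁻⁵ = 6.172×10⁻⁷ mol.
Rate: 6.172×10⁻⁷ / 528 s = 1.2×10⁻⁹ mol s⁻¹.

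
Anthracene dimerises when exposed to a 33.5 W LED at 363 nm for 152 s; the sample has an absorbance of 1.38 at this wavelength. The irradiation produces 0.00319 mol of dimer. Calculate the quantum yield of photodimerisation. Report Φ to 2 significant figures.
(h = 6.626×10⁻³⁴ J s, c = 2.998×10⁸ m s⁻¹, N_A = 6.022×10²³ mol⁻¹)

Φ = 0.22

Photon energy at 363 nm: hc/λ = (6.626×10⁻³⁴)(2.998×10⁸)/(363×10⁻⁹) = 5.472×10⁻¹⁹ J.
Energy delivered: (33.5 W)(152 s) = 5092 J.
Photons incident: 5092 / 5.472×10⁻¹⁹ = 9.306×10²¹, i.e. 9.306×10²¹/6.022×10²³ = 0.01545 mol.
Fraction absorbed: 1 − 10^(−1.38) = 0.9583.
Photons absorbed: 0.9583 × 0.01545 = 0.01481 mol.
Φ = 0.00319 mol / 0.01481 mol photons = 0.22.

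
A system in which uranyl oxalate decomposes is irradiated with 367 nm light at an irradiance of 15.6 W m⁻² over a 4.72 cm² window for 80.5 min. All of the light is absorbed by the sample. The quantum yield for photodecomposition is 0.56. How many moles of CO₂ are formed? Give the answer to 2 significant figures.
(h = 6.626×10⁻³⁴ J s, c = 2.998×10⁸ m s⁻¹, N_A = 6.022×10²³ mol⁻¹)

Photon energy at 367 nm: hc/λ = (6.626×10⁻³⁴)(2.998×10⁸)/(367×10⁻⁹) = 5.413×10⁻¹⁹ J.
Energy delivered: (15.6 W m⁻²)(4.72×10⁻⁴ m²)(4830 s) = 35.56 J.
Photons incident: 35.56 / 5.413×10⁻¹⁹ = 6.569×10¹⁹, i.e. 6.569×10¹⁹/6.022×10²³ = 1.091×10⁻⁴ mol.
Product: Φ × n_abs = 0.56 × 1.091×10⁻⁴ = 6.110×10⁻⁵ mol.

6.1×10⁻⁵ mol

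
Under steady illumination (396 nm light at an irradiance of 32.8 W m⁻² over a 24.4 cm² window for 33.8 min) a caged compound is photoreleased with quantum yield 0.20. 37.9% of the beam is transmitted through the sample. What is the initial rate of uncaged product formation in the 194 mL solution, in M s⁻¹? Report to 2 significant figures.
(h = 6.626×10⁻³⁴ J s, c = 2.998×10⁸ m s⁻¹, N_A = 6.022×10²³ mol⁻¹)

1.7×10⁻⁷ M s⁻¹

Photon energy at 396 nm: hc/λ = (6.626×10⁻³⁴)(2.998×10⁸)/(396×10⁻⁹) = 5.016×10⁻¹⁹ J.
Energy delivered: (32.8 W m⁻²)(24.4×10⁻⁴ m²)(2028 s) = 162.3 J.
Photons incident: 162.3 / 5.016×10⁻¹⁹ = 3.236×10²⁰, i.e. 3.236×10²⁰/6.022×10²³ = 5.374×10⁻⁴ mol.
Fraction absorbed: 1 − 37.9/100 = 0.6210.
Photons absorbed: 0.6210 × 5.374×10⁻⁴ = 3.337×10⁻⁴ mol.
Product formed: 0.20 × 3.337×10⁻⁴ = 6.674×10⁻⁵ mol.
Rate: 6.674×10⁻⁵ mol / (2028 s × 0.194 L) = 1.7×10⁻⁷ M s⁻¹.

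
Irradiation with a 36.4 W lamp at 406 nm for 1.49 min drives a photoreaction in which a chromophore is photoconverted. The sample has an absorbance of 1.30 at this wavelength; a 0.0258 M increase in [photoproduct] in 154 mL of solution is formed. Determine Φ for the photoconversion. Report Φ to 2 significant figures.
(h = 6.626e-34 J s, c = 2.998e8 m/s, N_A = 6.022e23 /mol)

Φ = 0.38

Product: (0.0258 M)(0.154 L) = 0.003973 mol.
Photon energy at 406 nm: hc/λ = (6.626e-34)(2.998e8)/(406e-9) = 4.893e-19 J.
Energy delivered: (36.4 W)(89.4 s) = 3254 J.
Photons incident: 3254 / 4.893e-19 = 6.650e21, i.e. 6.650e21/6.022e23 = 0.01104 mol.
Fraction absorbed: 1 − 10^(−1.30) = 0.9499.
Photons absorbed: 0.9499 × 0.01104 = 0.01049 mol.
Φ = 0.003973 mol / 0.01049 mol photons = 0.38.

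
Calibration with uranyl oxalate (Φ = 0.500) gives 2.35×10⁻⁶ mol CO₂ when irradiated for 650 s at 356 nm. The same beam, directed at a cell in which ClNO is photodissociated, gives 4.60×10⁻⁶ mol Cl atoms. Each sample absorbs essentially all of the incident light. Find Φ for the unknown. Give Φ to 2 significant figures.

Photons absorbed by the actinometer: 2.35×10⁻⁶ / 0.500 = 4.700×10⁻⁶ mol.
Φ(unknown) = 4.60×10⁻⁶ / 4.700×10⁻⁶ = 0.98.

Φ = 0.98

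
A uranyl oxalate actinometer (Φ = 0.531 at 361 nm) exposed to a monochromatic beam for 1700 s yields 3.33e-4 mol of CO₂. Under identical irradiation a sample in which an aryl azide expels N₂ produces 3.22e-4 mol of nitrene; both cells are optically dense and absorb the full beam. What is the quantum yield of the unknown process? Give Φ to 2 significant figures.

Photons absorbed by the actinometer: 3.33e-4 / 0.531 = 6.271e-4 mol.
Φ(unknown) = 3.22e-4 / 6.271e-4 = 0.51.

Φ = 0.51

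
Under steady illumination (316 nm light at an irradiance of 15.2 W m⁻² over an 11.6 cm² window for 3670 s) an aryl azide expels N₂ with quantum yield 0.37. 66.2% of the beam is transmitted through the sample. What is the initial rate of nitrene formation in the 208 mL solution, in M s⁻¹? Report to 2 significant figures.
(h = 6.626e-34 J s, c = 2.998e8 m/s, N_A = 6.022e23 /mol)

Photon energy at 316 nm: hc/λ = (6.626e-34)(2.998e8)/(316e-9) = 6.286e-19 J.
Energy delivered: (15.2 W m⁻²)(11.6e-4 m²)(3670 s) = 64.71 J.
Photons incident: 64.71 / 6.286e-19 = 1.029e20, i.e. 1.029e20/6.022e23 = 1.709e-4 mol.
Fraction absorbed: 1 − 66.2/100 = 0.3380.
Photons absorbed: 0.3380 × 1.709e-4 = 5.776e-5 mol.
Product formed: 0.37 × 5.776e-5 = 2.137e-5 mol.
Rate: 2.137e-5 mol / (3670 s × 0.208 L) = 2.8e-8 M s⁻¹.

2.8e-8 M s⁻¹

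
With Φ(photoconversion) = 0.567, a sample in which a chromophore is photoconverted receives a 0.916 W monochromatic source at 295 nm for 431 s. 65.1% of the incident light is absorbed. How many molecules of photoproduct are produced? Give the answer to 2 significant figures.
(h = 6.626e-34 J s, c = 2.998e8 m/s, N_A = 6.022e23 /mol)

Photon energy at 295 nm: hc/λ = (6.626e-34)(2.998e8)/(295e-9) = 6.734e-19 J.
Energy delivered: (0.916 W)(431 s) = 394.8 J.
Photons incident: 394.8 / 6.734e-19 = 5.863e20, i.e. 5.863e20/6.022e23 = 9.736e-4 mol.
Photons absorbed: 0.651 × 9.736e-4 = 6.338e-4 mol.
Product: Φ × n_abs = 0.567 × 6.338e-4 = 3.594e-4 mol.
As a count: 3.594e-4 × 6.022e23 = 2.2e20.

2.2e20 molecules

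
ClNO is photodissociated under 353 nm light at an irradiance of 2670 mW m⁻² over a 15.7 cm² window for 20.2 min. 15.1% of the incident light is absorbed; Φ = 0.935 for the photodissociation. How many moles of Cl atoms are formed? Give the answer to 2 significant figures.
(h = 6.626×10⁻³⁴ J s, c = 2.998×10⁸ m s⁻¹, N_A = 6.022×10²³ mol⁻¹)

Photon energy at 353 nm: hc/λ = (6.626×10⁻³⁴)(2.998×10⁸)/(353×10⁻⁹) = 5.627×10⁻¹⁹ J.
Energy delivered: (2670 mW m⁻²)(15.7×10⁻⁴ m²)(1212 s) = 5.081 J.
Photons incident: 5.081 / 5.627×10⁻¹⁹ = 9.030×10¹⁸, i.e. 9.030×10¹⁸/6.022×10²³ = 1.500×10⁻⁵ mol.
Photons absorbed: 0.151 × 1.500×10⁻⁵ = 2.265×10⁻⁶ mol.
Product: Φ × n_abs = 0.935 × 2.265×10⁻⁶ = 2.118×10⁻⁶ mol.

2.1×10⁻⁶ mol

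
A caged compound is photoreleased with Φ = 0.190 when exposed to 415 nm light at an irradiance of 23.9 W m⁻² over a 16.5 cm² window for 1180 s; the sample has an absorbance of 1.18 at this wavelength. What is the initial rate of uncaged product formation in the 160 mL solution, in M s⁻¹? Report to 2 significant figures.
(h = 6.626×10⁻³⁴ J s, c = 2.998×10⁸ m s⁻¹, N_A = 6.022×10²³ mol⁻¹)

1.5×10⁻⁷ M s⁻¹

Photon energy at 415 nm: hc/λ = (6.626×10⁻³⁴)(2.998×10⁸)/(415×10⁻⁹) = 4.787×10⁻¹⁹ J.
Energy delivered: (23.9 W m⁻²)(16.5×10⁻⁴ m²)(1180 s) = 46.53 J.
Photons incident: 46.53 / 4.787×10⁻¹⁹ = 9.720×10¹⁹, i.e. 9.720×10¹⁹/6.022×10²³ = 1.614×10⁻⁴ mol.
Fraction absorbed: 1 − 10^(−1.18) = 0.9339.
Photons absorbed: 0.9339 × 1.614×10⁻⁴ = 1.507×10⁻⁴ mol.
Product formed: 0.190 × 1.507×10⁻⁴ = 2.863×10⁻⁵ mol.
Rate: 2.863×10⁻⁵ mol / (1180 s × 0.16 L) = 1.5×10⁻⁷ M s⁻¹.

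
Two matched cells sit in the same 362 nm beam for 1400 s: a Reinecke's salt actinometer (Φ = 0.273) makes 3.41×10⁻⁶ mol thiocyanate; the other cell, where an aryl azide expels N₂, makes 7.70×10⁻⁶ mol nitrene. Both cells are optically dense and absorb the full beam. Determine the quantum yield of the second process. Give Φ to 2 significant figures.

Φ = 0.62

Photons absorbed by the actinometer: 3.41×10⁻⁶ / 0.273 = 1.249×10⁻⁵ mol.
Φ(unknown) = 7.70×10⁻⁶ / 1.249×10⁻⁵ = 0.62.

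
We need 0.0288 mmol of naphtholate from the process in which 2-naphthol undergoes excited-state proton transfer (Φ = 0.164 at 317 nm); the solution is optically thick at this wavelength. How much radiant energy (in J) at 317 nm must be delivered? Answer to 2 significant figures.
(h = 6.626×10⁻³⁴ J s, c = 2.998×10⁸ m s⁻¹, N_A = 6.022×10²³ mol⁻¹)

Product: 0.0288 mmol = 2.88×10⁻⁵ mol.
Photons that must be absorbed: 2.88×10⁻⁵ / 0.164 = 1.756×10⁻⁴ mol.
Photon energy: hc/λ = 6.266×10⁻¹⁹ J; per mole, 3.773×10⁵ J mol⁻¹.
Energy required: 1.756×10⁻⁴ × 3.773×10⁵ = 66 J.

66 J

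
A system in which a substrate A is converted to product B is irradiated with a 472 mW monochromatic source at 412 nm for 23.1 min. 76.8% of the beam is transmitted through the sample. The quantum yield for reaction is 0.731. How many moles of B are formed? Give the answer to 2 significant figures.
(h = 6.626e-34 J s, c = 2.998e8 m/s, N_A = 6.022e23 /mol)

3.8e-4 mol

Photon energy at 412 nm: hc/λ = (6.626e-34)(2.998e8)/(412e-9) = 4.822e-19 J.
Energy delivered: (472 mW)(1386 s) = 654.2 J.
Photons incident: 654.2 / 4.822e-19 = 1.357e21, i.e. 1.357e21/6.022e23 = 0.002253 mol.
Fraction absorbed: 1 − 76.8/100 = 0.2320.
Photons absorbed: 0.2320 × 0.002253 = 5.227e-4 mol.
Product: Φ × n_abs = 0.731 × 5.227e-4 = 3.821e-4 mol.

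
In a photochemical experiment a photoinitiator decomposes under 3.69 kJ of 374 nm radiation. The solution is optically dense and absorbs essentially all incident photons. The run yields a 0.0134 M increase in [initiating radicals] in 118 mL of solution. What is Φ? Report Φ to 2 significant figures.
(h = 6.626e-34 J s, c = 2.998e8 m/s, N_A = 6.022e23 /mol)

Product: (0.0134 M)(0.118 L) = 0.001581 mol.
Photon energy at 374 nm: hc/λ = (6.626e-34)(2.998e8)/(374e-9) = 5.311e-19 J.
Incident energy: 3.69 kJ = 3690 J.
Photons incident: 3690 / 5.311e-19 = 6.948e21, i.e. 6.948e21/6.022e23 = 0.01154 mol.
Φ = 0.001581 mol / 0.01154 mol photons = 0.14.

Φ = 0.14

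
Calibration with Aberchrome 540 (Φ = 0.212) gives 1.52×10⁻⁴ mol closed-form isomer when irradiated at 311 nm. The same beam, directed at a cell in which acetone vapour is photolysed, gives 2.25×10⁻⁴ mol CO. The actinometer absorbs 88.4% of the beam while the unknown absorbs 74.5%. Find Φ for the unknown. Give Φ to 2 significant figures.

Photons absorbed by the actinometer: 1.52×10⁻⁴ / 0.212 = 7.170×10⁻⁴ mol.
Incident flux: 7.170×10⁻⁴ / 0.884 = 8.111×10⁻⁴ einstein.
Absorbed by unknown: 0.745 × 8.111×10⁻⁴ = 6.043×10⁻⁴ mol.
Φ(unknown) = 2.25×10⁻⁴ / 6.043×10⁻⁴ = 0.37.

Φ = 0.37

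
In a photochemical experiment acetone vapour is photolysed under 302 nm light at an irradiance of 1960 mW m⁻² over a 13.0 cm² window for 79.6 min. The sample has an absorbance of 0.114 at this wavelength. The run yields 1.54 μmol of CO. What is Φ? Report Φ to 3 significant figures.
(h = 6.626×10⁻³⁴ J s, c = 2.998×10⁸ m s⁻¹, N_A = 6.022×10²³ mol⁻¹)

Product: 1.54 μmol = 1.54×10⁻⁶ mol.
Photon energy at 302 nm: hc/λ = (6.626×10⁻³⁴)(2.998×10⁸)/(302×10⁻⁹) = 6.578×10⁻¹⁹ J.
Energy delivered: (1960 mW m⁻²)(13.0×10⁻⁴ m²)(4776 s) = 12.17 J.
Photons incident: 12.17 / 6.578×10⁻¹⁹ = 1.850×10¹⁹, i.e. 1.850×10¹⁹/6.022×10²³ = 3.072×10⁻⁵ mol.
Fraction absorbed: 1 − 10^(−0.114) = 0.2309.
Photons absorbed: 0.2309 × 3.072×10⁻⁵ = 7.093×10⁻⁶ mol.
Φ = 1.54×10⁻⁶ mol / 7.093×10⁻⁶ mol photons = 0.217.

Φ = 0.217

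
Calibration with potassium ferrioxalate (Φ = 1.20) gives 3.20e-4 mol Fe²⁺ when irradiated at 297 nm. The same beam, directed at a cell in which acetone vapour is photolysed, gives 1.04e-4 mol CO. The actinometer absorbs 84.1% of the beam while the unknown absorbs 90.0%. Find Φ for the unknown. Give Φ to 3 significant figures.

Φ = 0.364

Photons absorbed by the actinometer: 3.20e-4 / 1.20 = 2.667e-4 mol.
Incident flux: 2.667e-4 / 0.841 = 3.171e-4 einstein.
Absorbed by unknown: 0.900 × 3.171e-4 = 2.854e-4 mol.
Φ(unknown) = 1.04e-4 / 2.854e-4 = 0.364.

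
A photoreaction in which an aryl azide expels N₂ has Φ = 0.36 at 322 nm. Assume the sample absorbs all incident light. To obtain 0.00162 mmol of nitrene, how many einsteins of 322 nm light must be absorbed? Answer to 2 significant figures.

4.5×10⁻⁶ einstein

Product: 0.00162 mmol = 1.62×10⁻⁶ mol.
Photons that must be absorbed: 1.62×10⁻⁶ / 0.36 = 4.500×10⁻⁶ mol.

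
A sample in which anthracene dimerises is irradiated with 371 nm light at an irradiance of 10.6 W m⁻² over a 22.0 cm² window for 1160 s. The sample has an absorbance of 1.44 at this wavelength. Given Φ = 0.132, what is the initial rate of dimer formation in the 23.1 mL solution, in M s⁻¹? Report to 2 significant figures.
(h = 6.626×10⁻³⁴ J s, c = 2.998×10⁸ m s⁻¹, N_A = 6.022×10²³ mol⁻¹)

4.0×10⁻⁷ M s⁻¹

Photon energy at 371 nm: hc/λ = (6.626×10⁻³⁴)(2.998×10⁸)/(371×10⁻⁹) = 5.354×10⁻¹⁹ J.
Energy delivered: (10.6 W m⁻²)(22.0×10⁻⁴ m²)(1160 s) = 27.05 J.
Photons incident: 27.05 / 5.354×10⁻¹⁹ = 5.052×10¹⁹, i.e. 5.052×10¹⁹/6.022×10²³ = 8.389×10⁻⁵ mol.
Fraction absorbed: 1 − 10^(−1.44) = 0.9637.
Photons absorbed: 0.9637 × 8.389×10⁻⁵ = 8.084×10⁻⁵ mol.
Product formed: 0.132 × 8.084×10⁻⁵ = 1.067×10⁻⁵ mol.
Rate: 1.067×10⁻⁵ mol / (1160 s × 0.0231 L) = 4.0×10⁻⁷ M s⁻¹.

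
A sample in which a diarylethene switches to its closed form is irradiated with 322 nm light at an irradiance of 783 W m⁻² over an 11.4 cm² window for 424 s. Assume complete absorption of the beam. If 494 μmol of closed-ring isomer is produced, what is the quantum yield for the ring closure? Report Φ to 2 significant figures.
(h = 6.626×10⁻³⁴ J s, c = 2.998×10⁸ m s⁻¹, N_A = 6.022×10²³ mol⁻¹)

Product: 494 μmol = 4.94×10⁻⁴ mol.
Photon energy at 322 nm: hc/λ = (6.626×10⁻³⁴)(2.998×10⁸)/(322×10⁻⁹) = 6.169×10⁻¹⁹ J.
Energy delivered: (783 W m⁻²)(11.4×10⁻⁴ m²)(424 s) = 378.5 J.
Photons incident: 378.5 / 6.169×10⁻¹⁹ = 6.136×10²⁰, i.e. 6.136×10²⁰/6.022×10²³ = 0.001019 mol.
Φ = 4.94×10⁻⁴ mol / 0.001019 mol photons = 0.48.

Φ = 0.48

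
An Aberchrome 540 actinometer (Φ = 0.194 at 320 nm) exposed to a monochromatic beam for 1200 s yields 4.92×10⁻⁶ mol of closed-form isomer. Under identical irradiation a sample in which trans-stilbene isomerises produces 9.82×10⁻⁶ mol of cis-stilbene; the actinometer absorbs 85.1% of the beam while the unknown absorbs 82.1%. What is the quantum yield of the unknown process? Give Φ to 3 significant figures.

Photons absorbed by the actinometer: 4.92×10⁻⁶ / 0.194 = 2.536×10⁻⁵ mol.
Incident flux: 2.536×10⁻⁵ / 0.851 = 2.980×10⁻⁵ einstein.
Absorbed by unknown: 0.821 × 2.980×10⁻⁵ = 2.447×10⁻⁵ mol.
Φ(unknown) = 9.82×10⁻⁶ / 2.447×10⁻⁵ = 0.401.

Φ = 0.401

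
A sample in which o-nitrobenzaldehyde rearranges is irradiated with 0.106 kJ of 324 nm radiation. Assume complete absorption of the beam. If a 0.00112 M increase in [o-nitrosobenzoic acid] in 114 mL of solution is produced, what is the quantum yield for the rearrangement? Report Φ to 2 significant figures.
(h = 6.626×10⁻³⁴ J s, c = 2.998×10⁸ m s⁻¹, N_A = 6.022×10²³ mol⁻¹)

Product: (0.00112 M)(0.114 L) = 1.277×10⁻⁴ mol.
Photon energy at 324 nm: hc/λ = (6.626×10⁻³⁴)(2.998×10⁸)/(324×10⁻⁹) = 6.131×10⁻¹⁹ J.
Incident energy: 0.106 kJ = 106 J.
Photons incident: 106 / 6.131×10⁻¹⁹ = 1.729×10²⁰, i.e. 1.729×10²⁰/6.022×10²³ = 2.871×10⁻⁴ mol.
Φ = 1.277×10⁻⁴ mol / 2.871×10⁻⁴ mol photons = 0.44.

Φ = 0.44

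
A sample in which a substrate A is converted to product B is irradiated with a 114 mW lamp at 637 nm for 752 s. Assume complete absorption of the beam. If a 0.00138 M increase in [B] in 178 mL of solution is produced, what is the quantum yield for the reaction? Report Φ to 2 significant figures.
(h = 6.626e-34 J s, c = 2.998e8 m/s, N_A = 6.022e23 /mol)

Φ = 0.54

Product: (0.00138 M)(0.178 L) = 2.456e-4 mol.
Photon energy at 637 nm: hc/λ = (6.626e-34)(2.998e8)/(637e-9) = 3.118e-19 J.
Energy delivered: (114 mW)(752 s) = 85.73 J.
Photons incident: 85.73 / 3.118e-19 = 2.750e20, i.e. 2.750e20/6.022e23 = 4.567e-4 mol.
Φ = 2.456e-4 mol / 4.567e-4 mol photons = 0.54.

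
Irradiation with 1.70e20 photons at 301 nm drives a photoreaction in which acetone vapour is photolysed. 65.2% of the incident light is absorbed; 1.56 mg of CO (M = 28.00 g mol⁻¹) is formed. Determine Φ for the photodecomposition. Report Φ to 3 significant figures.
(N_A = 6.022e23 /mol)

Product: 1.56 mg / 28.00 g mol⁻¹ = 5.571e-5 mol.
Moles of photons: 1.70e20 / 6.022e23 = 2.823e-4 mol.
Photons absorbed: 0.652 × 2.823e-4 = 1.841e-4 mol.
Φ = 5.571e-5 mol / 1.841e-4 mol photons = 0.303.

Φ = 0.303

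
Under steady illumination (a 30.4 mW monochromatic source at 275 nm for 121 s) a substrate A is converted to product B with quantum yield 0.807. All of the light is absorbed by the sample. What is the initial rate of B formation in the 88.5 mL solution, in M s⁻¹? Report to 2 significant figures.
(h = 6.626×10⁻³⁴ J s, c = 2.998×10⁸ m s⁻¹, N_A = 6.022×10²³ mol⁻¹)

6.4×10⁻⁷ M s⁻¹

Photon energy at 275 nm: hc/λ = (6.626×10⁻³⁴)(2.998×10⁸)/(275×10⁻⁹) = 7.224×10⁻¹⁹ J.
Energy delivered: (30.4 mW)(121 s) = 3.678 J.
Photons incident: 3.678 / 7.224×10⁻¹⁹ = 5.091×10¹⁸, i.e. 5.091×10¹⁸/6.022×10²³ = 8.454×10⁻⁶ mol.
Product formed: 0.807 × 8.454×10⁻⁶ = 6.822×10⁻⁶ mol.
Rate: 6.822×10⁻⁶ mol / (121 s × 0.0885 L) = 6.4×10⁻⁷ M s⁻¹.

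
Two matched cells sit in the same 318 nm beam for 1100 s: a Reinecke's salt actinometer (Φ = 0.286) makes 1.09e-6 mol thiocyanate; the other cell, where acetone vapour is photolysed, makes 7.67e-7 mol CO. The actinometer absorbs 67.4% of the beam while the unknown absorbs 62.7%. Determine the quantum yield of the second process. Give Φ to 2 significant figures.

Φ = 0.22

Photons absorbed by the actinometer: 1.09e-6 / 0.286 = 3.811e-6 mol.
Incident flux: 3.811e-6 / 0.674 = 5.654e-6 einstein.
Absorbed by unknown: 0.627 × 5.654e-6 = 3.545e-6 mol.
Φ(unknown) = 7.67e-7 / 3.545e-6 = 0.22.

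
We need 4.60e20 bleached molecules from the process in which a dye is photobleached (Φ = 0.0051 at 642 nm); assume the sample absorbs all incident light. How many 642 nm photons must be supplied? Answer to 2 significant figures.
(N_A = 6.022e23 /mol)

9.0e22 photons

Product: 4.60e20 / 6.022e23 = 7.639e-4 mol.
Photons that must be absorbed: 7.639e-4 / 0.0051 = 0.1498 mol.
Photon count: 0.1498 × 6.022e23 = 9.0e22.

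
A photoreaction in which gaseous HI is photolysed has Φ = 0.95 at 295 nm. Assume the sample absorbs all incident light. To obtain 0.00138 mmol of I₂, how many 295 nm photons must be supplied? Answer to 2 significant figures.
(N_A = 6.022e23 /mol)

8.7e17 photons

Product: 0.00138 mmol = 1.38e-6 mol.
Photons that must be absorbed: 1.38e-6 / 0.95 = 1.453e-6 mol.
Photon count: 1.453e-6 × 6.022e23 = 8.7e17.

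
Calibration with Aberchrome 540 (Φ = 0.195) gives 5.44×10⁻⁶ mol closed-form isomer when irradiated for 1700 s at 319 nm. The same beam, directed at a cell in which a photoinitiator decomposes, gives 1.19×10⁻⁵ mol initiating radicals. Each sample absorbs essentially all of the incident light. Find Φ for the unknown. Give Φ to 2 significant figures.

Φ = 0.43

Photons absorbed by the actinometer: 5.44×10⁻⁶ / 0.195 = 2.790×10⁻⁵ mol.
Φ(unknown) = 1.19×10⁻⁵ / 2.790×10⁻⁵ = 0.43.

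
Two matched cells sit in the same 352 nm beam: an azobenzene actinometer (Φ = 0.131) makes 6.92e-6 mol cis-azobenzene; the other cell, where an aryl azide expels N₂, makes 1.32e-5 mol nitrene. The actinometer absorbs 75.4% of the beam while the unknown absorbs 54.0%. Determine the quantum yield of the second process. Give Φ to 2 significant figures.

Φ = 0.35

Photons absorbed by the actinometer: 6.92e-6 / 0.131 = 5.282e-5 mol.
Incident flux: 5.282e-5 / 0.754 = 7.005e-5 einstein.
Absorbed by unknown: 0.540 × 7.005e-5 = 3.783e-5 mol.
Φ(unknown) = 1.32e-5 / 3.783e-5 = 0.35.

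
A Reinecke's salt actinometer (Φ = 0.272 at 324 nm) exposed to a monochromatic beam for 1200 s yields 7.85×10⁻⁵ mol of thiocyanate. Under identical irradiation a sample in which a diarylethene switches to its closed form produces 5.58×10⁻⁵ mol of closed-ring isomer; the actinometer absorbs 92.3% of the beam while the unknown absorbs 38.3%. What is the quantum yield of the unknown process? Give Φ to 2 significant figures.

Φ = 0.47

Photons absorbed by the actinometer: 7.85×10⁻⁵ / 0.272 = 2.886×10⁻⁴ mol.
Incident flux: 2.886×10⁻⁴ / 0.923 = 3.127×10⁻⁴ einstein.
Absorbed by unknown: 0.383 × 3.127×10⁻⁴ = 1.198×10⁻⁴ mol.
Φ(unknown) = 5.58×10⁻⁵ / 1.198×10⁻⁴ = 0.47.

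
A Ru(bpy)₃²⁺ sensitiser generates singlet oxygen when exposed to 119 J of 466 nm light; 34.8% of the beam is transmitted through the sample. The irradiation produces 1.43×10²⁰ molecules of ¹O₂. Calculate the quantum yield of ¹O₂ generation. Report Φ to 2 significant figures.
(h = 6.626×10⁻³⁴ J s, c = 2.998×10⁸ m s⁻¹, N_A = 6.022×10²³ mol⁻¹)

Product: 1.43×10²⁰ / 6.022×10²³ = 2.375×10⁻⁴ mol.
Photon energy at 466 nm: hc/λ = (6.626×10⁻³⁴)(2.998×10⁸)/(466×10⁻⁹) = 4.263×10⁻¹⁹ J.
Photons incident: 119 / 4.263×10⁻¹⁹ = 2.791×10²⁰, i.e. 2.791×10²⁰/6.022×10²³ = 4.635×10⁻⁴ mol.
Fraction absorbed: 1 − 34.8/100 = 0.6520.
Photons absorbed: 0.6520 × 4.635×10⁻⁴ = 3.022×10⁻⁴ mol.
Φ = 2.375×10⁻⁴ mol / 3.022×10⁻⁴ mol photons = 0.79.

Φ = 0.79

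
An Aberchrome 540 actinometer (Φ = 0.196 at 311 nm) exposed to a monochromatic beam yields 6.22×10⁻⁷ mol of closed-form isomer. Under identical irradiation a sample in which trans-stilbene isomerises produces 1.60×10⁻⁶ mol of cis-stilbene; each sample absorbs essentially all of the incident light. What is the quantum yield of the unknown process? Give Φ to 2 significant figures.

Φ = 0.50

Photons absorbed by the actinometer: 6.22×10⁻⁷ / 0.196 = 3.173×10⁻⁶ mol.
Φ(unknown) = 1.60×10⁻⁶ / 3.173×10⁻⁶ = 0.50.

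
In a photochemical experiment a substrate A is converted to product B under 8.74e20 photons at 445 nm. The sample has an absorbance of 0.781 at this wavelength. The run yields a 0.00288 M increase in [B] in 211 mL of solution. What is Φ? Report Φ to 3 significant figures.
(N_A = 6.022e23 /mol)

Φ = 0.502

Product: (0.00288 M)(0.211 L) = 6.077e-4 mol.
Moles of photons: 8.74e20 / 6.022e23 = 0.001451 mol.
Fraction absorbed: 1 − 10^(−0.781) = 0.8344.
Photons absorbed: 0.8344 × 0.001451 = 0.001211 mol.
Φ = 6.077e-4 mol / 0.001211 mol photons = 0.502.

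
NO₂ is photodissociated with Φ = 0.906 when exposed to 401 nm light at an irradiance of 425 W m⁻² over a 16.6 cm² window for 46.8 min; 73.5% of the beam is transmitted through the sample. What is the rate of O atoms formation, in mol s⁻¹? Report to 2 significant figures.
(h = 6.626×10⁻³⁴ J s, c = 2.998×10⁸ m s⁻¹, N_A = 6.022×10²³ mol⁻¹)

5.7×10⁻⁷ mol s⁻¹

Photon energy at 401 nm: hc/λ = (6.626×10⁻³⁴)(2.998×10⁸)/(401×10⁻⁹) = 4.954×10⁻¹⁹ J.
Energy delivered: (425 W m⁻²)(16.6×10⁻⁴ m²)(2808 s) = 1981 J.
Photons incident: 1981 / 4.954×10⁻¹⁹ = 3.999×10²¹, i.e. 3.999×10²¹/6.022×10²³ = 0.006641 mol.
Fraction absorbed: 1 − 73.5/100 = 0.2650.
Photons absorbed: 0.2650 × 0.006641 = 0.001760 mol.
Product formed: 0.906 × 0.001760 = 0.001595 mol.
Rate: 0.001595 / 2808 s = 5.7×10⁻⁷ mol s⁻¹.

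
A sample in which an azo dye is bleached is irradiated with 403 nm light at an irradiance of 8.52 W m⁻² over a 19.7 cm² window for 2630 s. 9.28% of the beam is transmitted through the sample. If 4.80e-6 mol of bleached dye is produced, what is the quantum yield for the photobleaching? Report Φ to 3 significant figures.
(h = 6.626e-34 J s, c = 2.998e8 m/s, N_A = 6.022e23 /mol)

Φ = 0.0356

Photon energy at 403 nm: hc/λ = (6.626e-34)(2.998e8)/(403e-9) = 4.929e-19 J.
Energy delivered: (8.52 W m⁻²)(19.7e-4 m²)(2630 s) = 44.14 J.
Photons incident: 44.14 / 4.929e-19 = 8.955e19, i.e. 8.955e19/6.022e23 = 1.487e-4 mol.
Fraction absorbed: 1 − 9.28/100 = 0.9072.
Photons absorbed: 0.9072 × 1.487e-4 = 1.349e-4 mol.
Φ = 4.80e-6 mol / 1.349e-4 mol photons = 0.0356.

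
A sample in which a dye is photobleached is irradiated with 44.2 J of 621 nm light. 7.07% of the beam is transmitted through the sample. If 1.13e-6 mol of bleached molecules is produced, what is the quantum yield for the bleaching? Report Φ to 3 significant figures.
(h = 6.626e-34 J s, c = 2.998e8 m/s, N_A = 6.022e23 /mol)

Φ = 0.00530

Photon energy at 621 nm: hc/λ = (6.626e-34)(2.998e8)/(621e-9) = 3.199e-19 J.
Photons incident: 44.2 / 3.199e-19 = 1.382e20, i.e. 1.382e20/6.022e23 = 2.295e-4 mol.
Fraction absorbed: 1 − 7.07/100 = 0.9293.
Photons absorbed: 0.9293 × 2.295e-4 = 2.133e-4 mol.
Φ = 1.13e-6 mol / 2.133e-4 mol photons = 0.00530.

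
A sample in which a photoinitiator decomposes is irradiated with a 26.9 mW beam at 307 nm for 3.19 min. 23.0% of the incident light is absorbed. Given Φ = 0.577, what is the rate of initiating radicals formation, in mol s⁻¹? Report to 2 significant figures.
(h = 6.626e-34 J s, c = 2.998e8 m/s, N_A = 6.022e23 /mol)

9.2e-9 mol s⁻¹

Photon energy at 307 nm: hc/λ = (6.626e-34)(2.998e8)/(307e-9) = 6.471e-19 J.
Energy delivered: (26.9 mW)(191.4 s) = 5.149 J.
Photons incident: 5.149 / 6.471e-19 = 7.957e18, i.e. 7.957e18/6.022e23 = 1.321e-5 mol.
Photons absorbed: 0.230 × 1.321e-5 = 3.038e-6 mol.
Product formed: 0.577 × 3.038e-6 = 1.753e-6 mol.
Rate: 1.753e-6 / 191.4 s = 9.2e-9 mol s⁻¹.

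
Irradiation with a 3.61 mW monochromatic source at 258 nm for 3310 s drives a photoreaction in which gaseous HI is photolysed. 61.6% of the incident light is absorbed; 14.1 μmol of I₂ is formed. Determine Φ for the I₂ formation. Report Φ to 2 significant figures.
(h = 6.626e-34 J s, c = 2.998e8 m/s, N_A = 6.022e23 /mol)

Product: 14.1 μmol = 1.41e-5 mol.
Photon energy at 258 nm: hc/λ = (6.626e-34)(2.998e8)/(258e-9) = 7.700e-19 J.
Energy delivered: (3.61 mW)(3310 s) = 11.95 J.
Photons incident: 11.95 / 7.700e-19 = 1.552e19, i.e. 1.552e19/6.022e23 = 2.577e-5 mol.
Photons absorbed: 0.616 × 2.577e-5 = 1.587e-5 mol.
Φ = 1.41e-5 mol / 1.587e-5 mol photons = 0.89.

Φ = 0.89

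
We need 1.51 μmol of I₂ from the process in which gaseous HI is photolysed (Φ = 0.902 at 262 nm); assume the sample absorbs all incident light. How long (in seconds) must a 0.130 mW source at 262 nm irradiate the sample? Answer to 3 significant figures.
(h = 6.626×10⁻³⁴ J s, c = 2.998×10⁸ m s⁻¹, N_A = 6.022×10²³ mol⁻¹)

Product: 1.51 μmol = 1.51×10⁻⁶ mol.
Photons that must be absorbed: 1.51×10⁻⁶ / 0.902 = 1.674×10⁻⁶ mol.
Photon energy: hc/λ = 7.582×10⁻¹⁹ J; per mole, 4.566×10⁵ J mol⁻¹.
Energy required: 1.674×10⁻⁶ × 4.566×10⁵ = 0.7643 J.
Time: 0.7643 J / 0.00013 W = 5880 s.

t ≈ 5880 s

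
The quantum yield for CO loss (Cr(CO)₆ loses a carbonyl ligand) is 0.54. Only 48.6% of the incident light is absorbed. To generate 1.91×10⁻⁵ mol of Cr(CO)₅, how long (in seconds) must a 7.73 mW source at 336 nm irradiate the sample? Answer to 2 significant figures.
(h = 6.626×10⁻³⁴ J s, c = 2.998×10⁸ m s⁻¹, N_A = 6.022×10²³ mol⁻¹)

Photons that must be absorbed: 1.91×10⁻⁵ / 0.54 = 3.537×10⁻⁵ mol.
Incident photons needed: 3.537×10⁻⁵ / 0.486 = 7.278×10⁻⁵ mol.
Photon energy: hc/λ = 5.912×10⁻¹⁹ J; per mole, 3.560×10⁵ J mol⁻¹.
Energy required: 7.278×10⁻⁵ × 3.560×10⁵ = 25.91 J.
Time: 25.91 J / 0.00773 W = 3400 s.

t ≈ 3400 s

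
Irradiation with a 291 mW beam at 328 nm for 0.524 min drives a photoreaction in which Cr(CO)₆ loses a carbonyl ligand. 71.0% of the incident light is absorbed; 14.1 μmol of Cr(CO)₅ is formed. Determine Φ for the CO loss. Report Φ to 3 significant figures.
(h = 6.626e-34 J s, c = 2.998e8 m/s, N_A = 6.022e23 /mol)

Product: 14.1 μmol = 1.41e-5 mol.
Photon energy at 328 nm: hc/λ = (6.626e-34)(2.998e8)/(328e-9) = 6.056e-19 J.
Energy delivered: (291 mW)(31.44 s) = 9.149 J.
Photons incident: 9.149 / 6.056e-19 = 1.511e19, i.e. 1.511e19/6.022e23 = 2.509e-5 mol.
Photons absorbed: 0.710 × 2.509e-5 = 1.781e-5 mol.
Φ = 1.41e-5 mol / 1.781e-5 mol photons = 0.792.

Φ = 0.792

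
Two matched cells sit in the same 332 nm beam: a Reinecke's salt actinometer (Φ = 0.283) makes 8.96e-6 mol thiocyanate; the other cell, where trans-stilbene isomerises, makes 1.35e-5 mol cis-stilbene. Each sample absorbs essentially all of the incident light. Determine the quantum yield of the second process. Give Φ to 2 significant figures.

Photons absorbed by the actinometer: 8.96e-6 / 0.283 = 3.166e-5 mol.
Φ(unknown) = 1.35e-5 / 3.166e-5 = 0.43.

Φ = 0.43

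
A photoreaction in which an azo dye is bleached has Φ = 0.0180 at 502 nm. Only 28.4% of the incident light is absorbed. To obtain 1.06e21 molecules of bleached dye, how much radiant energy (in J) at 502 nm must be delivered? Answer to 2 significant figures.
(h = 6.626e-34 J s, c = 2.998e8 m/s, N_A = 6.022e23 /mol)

8.2e4 J

Product: 1.06e21 / 6.022e23 = 0.001760 mol.
Photons that must be absorbed: 0.001760 / 0.0180 = 0.09778 mol.
Incident photons needed: 0.09778 / 0.284 = 0.3443 mol.
Photon energy: hc/λ = 3.957e-19 J; per mole, 2.383e5 J mol⁻¹.
Energy required: 0.3443 × 2.383e5 = 8.2e4 J.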